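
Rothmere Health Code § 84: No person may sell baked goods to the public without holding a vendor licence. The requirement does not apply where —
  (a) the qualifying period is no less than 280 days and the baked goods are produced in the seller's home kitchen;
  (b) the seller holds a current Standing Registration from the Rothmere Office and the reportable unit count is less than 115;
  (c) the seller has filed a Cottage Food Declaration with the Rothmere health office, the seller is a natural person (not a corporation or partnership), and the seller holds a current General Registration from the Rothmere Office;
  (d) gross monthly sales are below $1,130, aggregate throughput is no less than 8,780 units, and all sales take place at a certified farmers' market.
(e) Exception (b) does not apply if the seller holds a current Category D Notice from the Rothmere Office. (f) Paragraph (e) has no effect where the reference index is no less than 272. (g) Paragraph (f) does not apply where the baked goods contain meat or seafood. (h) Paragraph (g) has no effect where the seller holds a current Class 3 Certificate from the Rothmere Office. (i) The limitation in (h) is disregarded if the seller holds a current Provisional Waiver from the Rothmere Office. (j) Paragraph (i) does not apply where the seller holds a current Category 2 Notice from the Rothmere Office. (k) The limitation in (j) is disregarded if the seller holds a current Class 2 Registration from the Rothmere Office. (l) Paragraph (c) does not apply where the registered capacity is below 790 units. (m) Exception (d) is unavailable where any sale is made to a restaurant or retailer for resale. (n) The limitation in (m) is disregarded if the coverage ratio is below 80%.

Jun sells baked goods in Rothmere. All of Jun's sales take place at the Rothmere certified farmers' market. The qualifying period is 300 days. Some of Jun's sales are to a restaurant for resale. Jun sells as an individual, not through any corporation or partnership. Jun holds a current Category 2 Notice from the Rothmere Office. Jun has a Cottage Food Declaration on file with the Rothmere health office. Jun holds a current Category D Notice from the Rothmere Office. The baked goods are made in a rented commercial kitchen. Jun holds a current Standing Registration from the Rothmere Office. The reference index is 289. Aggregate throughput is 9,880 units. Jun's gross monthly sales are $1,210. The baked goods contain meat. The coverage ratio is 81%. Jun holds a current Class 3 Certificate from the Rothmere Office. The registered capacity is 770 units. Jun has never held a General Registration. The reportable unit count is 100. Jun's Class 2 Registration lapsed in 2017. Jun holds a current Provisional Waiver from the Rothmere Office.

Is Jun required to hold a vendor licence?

Exception (a) fails — the baked goods are made in a commercial kitchen, not a home kitchen.
Exception (b): a current Standing Registration is held; the reportable unit count is 100, less than the 115 limit — every condition holds. Considering the limiting provisions: (e) operates (a current Category D Notice is held), but yields to (f): (f) operates against (e): the reference index is 289, meeting the 272 threshold. (g) applies (the baked goods contain meat), but is set aside by (h): (h) operates against (g): a current Class 3 Certificate is held. (i) would limit (h) — a current Provisional Waiver is held — but (j) sets (i) aside: (j) operates — a current Category 2 Notice is held. (k) is not engaged (there is no Class 2 Registration in force), so (j) stands. (b) remains available.
Exception (c) fails — there is no General Registration in force.
Exception (d) fails — gross monthly sales are $1,210, not below $1,130.

No — exception (b) applies; Jun is not required to hold a vendor licence.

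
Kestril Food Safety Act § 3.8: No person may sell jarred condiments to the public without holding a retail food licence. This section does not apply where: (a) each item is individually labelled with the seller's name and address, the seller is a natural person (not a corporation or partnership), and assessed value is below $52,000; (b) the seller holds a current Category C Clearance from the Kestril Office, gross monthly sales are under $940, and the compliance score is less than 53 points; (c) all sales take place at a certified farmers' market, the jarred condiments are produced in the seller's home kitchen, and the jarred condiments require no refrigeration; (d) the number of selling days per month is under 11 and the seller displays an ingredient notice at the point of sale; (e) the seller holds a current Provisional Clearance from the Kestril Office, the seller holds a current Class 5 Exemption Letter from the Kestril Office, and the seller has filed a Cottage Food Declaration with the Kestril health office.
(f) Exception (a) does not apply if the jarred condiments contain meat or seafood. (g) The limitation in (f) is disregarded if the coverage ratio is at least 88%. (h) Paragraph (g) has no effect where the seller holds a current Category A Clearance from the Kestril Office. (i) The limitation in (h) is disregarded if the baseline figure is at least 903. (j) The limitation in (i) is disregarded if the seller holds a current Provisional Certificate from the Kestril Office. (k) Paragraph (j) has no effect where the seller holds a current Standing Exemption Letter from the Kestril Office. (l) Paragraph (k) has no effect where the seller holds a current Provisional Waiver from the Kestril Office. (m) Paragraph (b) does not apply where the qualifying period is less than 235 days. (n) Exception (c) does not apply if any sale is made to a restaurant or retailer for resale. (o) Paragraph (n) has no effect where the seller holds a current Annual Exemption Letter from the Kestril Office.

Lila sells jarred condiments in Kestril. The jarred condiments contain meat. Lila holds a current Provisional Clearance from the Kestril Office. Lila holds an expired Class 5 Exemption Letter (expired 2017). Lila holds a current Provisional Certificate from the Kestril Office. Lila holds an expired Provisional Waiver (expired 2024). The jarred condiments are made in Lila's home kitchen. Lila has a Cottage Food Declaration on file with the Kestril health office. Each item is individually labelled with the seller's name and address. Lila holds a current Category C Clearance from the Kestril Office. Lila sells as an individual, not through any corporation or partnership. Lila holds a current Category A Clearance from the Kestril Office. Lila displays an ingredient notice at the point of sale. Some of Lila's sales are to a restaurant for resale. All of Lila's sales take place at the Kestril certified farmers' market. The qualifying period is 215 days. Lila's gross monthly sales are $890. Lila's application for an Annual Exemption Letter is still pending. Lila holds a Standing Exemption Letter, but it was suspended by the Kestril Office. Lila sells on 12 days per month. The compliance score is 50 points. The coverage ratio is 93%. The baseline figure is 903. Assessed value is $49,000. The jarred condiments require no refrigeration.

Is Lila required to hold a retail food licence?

Exception (a)'s conditions are all satisfied: items are individually labelled; the seller is a natural person; assessed value is $49,000, below the $52,000 limit. But: (f) operates — the jarred condiments contain meat. (g) would limit (f) — the coverage ratio is 93%, meeting the 88% threshold — but (h) sets (g) aside: (h) is triggered — a current Category A Clearance is held. (i) would limit (h) — the baseline figure is 903, meeting the 903 threshold — but (j) sets (i) aside: (j) operates against (i): a current Provisional Certificate is held. (k), which would lift (j), is inapplicable — the Standing Exemption Letter is not current. So (a) is unavailable.
All of (b)'s requirements are met (a current Category C Clearance is held; gross monthly sales are $890, under the $940 limit; the compliance score is 50 points, less than the 53 points limit). However, paragraph (m) must be considered: (m) operates against (b): the qualifying period is 215 days, less than the 235 days limit. So (b) is unavailable.
All of (c)'s requirements are met (all sales are at a certified farmers' market; the jarred condiments are home-kitchen produced; the jarred condiments are shelf-stable). But: (n) operates against (c): some sales are to a restaurant for resale. (o), which would lift (n), does not operate here — there is no Annual Exemption Letter in force. So (c) is unavailable.
Exception (d) does not apply: the number of selling days per month is 12, not under 11.
Exception (e) does not apply: no current Class 5 Exemption Letter is held.
None of the exceptions is available; § 3.8 applies in full.

Yes — Lila must hold a retail food licence.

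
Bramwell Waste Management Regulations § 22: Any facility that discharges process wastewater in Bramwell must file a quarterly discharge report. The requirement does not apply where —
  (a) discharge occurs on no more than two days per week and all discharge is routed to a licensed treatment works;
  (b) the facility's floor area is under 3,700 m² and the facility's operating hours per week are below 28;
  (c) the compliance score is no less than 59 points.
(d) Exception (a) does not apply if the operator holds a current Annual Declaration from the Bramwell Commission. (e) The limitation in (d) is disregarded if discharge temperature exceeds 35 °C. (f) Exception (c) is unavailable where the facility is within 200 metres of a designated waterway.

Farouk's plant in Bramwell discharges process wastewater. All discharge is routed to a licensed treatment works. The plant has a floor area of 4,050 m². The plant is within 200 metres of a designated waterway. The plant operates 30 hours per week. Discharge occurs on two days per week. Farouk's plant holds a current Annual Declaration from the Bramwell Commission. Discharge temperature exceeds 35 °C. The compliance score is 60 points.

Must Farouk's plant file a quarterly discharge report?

Exception (a)'s conditions are all satisfied: discharge occurs on no more than two days per week; discharge is routed to a licensed treatment works. As to paragraphs (d)–(e): (d) would limit (a) — a current Annual Declaration is held — but (e) sets (d) aside: (e) is triggered — discharge temperature exceeds 35 °C. (a) remains available.
Exception (b) does not apply: the facility's floor area is 4,050 m², not under 3,700 m².
All of (c)'s requirements are met (the compliance score is 60 points, meeting the 59 points threshold). But: (f) operates against (c): the plant is within 200 m of a designated waterway. Exception (c) does not apply.

No — exception (a) applies; Farouk's plant is not required to file a quarterly discharge report.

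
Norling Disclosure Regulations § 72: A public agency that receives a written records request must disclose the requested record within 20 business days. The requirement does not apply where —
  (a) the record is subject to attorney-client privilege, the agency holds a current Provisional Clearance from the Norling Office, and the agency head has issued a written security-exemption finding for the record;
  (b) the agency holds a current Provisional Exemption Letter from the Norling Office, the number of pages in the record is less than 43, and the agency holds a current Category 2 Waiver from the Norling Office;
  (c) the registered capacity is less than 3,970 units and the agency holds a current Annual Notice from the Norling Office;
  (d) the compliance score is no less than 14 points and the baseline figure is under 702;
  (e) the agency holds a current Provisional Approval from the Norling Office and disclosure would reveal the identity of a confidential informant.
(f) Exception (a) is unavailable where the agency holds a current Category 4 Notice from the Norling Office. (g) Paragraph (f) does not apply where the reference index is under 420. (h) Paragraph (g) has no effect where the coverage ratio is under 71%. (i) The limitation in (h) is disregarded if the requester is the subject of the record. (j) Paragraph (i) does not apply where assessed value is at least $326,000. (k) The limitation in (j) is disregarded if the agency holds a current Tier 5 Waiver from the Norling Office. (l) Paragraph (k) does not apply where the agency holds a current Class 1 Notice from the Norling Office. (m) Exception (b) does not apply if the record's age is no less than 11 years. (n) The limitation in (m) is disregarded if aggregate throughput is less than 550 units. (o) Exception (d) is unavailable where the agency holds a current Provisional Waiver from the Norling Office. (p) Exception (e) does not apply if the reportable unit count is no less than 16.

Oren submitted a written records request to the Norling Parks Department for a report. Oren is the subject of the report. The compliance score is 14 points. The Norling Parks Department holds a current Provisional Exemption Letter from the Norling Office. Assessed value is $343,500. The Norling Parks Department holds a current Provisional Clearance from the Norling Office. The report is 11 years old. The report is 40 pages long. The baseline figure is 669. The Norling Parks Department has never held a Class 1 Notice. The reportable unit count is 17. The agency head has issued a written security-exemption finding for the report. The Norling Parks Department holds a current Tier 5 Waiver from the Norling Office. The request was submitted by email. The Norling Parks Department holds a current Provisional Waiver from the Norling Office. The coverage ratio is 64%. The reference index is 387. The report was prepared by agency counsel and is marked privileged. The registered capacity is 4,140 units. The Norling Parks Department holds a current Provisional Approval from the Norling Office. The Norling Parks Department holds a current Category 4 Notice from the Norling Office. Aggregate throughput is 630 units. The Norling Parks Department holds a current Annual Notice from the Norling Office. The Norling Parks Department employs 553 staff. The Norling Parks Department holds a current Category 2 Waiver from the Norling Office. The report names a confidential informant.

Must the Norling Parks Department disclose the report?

No — exception (a) applies; the Norling Parks Department is not required to disclose the report.

Exception (a) is satisfied on its face — the report is privileged; a current Provisional Clearance is held; a written security-exemption finding has been issued. As to paragraphs (f)–(l): (f) would limit (a) — a current Category 4 Notice is held — but (g) sets (f) aside: (g) applies — the reference index is 387, under the 420 limit. (h) applies (the coverage ratio is 64%, under the 71% limit), but yields to (i): (i) operates against (h): Oren is the subject of the report. (j) is engaged (assessed value is $343,500, meeting the $326,000 threshold), but is overridden by (k): (k) operates — a current Tier 5 Waiver is held. (l), which would lift (k), is inapplicable — there is no Class 1 Notice in force. So (a) applies.
All of (b)'s requirements are met (a current Provisional Exemption Letter is held; the number of pages in the record is 40, less than the 43 limit; a current Category 2 Waiver is held). But applying paragraphs (m)–(n): (m) operates against (b): the record's age is 11 years, meeting the 11 years threshold. (n) does not operate here (aggregate throughput is 630 units, not less than 550 units), so (m) stands. Exception (b) does not apply.
Exception (c) requires that the registered capacity is less than 3,970 units; but the registered capacity is 4,140 units, not less than 3,970 units, so (c) is unavailable.
All of (d)'s requirements are met (the compliance score is 14 points, meeting the 14 points threshold; the baseline figure is 669, under the 702 limit). Turning to paragraph (o): (o) operates against (d): a current Provisional Waiver is held. (d) is therefore removed.
All of (e)'s requirements are met (a current Provisional Approval is held; the report names a confidential informant). However, paragraph (p) must be considered: (p) operates against (e): the reportable unit count is 17, meeting the 16 threshold. (e) is therefore removed.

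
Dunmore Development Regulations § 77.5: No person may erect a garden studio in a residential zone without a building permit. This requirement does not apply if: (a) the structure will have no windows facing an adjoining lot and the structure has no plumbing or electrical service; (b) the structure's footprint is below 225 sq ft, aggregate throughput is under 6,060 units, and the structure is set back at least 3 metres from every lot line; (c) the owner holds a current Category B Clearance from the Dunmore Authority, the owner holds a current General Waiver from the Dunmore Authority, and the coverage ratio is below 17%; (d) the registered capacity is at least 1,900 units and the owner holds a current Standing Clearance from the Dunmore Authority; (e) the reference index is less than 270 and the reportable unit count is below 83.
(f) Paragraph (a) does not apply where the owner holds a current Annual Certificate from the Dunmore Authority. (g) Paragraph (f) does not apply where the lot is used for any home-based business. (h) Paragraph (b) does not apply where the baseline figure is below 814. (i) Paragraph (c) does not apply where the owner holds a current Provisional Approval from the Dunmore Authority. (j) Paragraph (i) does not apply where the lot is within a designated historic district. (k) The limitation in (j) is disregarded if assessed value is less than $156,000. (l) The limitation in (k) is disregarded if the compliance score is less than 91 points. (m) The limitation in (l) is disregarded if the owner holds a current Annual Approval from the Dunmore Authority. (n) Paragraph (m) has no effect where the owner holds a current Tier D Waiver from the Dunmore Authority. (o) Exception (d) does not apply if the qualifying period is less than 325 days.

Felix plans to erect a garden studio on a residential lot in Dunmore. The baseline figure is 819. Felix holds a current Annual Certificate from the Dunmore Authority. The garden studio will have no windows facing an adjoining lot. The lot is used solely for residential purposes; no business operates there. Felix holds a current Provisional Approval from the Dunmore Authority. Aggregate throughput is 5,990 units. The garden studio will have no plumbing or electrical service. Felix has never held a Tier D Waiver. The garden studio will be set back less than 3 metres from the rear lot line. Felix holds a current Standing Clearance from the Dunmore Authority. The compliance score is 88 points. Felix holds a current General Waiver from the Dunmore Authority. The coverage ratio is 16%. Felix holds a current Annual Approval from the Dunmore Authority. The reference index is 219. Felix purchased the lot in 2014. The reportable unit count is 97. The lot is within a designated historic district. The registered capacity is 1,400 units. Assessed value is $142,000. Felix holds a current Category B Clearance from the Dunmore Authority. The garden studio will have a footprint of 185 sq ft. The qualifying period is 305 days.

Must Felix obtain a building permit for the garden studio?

Exception (a) is satisfied on its face — no windows face an adjoining lot; there is no plumbing or electrical service. Turning to paragraphs (f)–(g): (f) is triggered — a current Annual Certificate is held. (g), which would lift (f), does not operate here — the lot is solely residential. (a) is therefore removed.
Exception (b) fails — the rear setback is under 3 m.
Exception (c)'s conditions are all satisfied: a current Category B Clearance is held; a current General Waiver is held; the coverage ratio is 16%, below the 17% limit. But: (i) operates — a current Provisional Approval is held. (j) would limit (i) — the lot is in a historic district — but (k) sets (j) aside: (k) operates against (j): assessed value is $142,000, less than the $156,000 limit. (l) would limit (k) — the compliance score is 88 points, less than the 91 points limit — but (m) sets (l) aside: (m) operates against (l): a current Annual Approval is held. (n) is inapplicable (no current Tier D Waiver is held), so (m) stands. (c) is therefore removed.
Exception (d) does not apply: the registered capacity is 1,400 units, short of 1,900 units.
Exception (e) fails — the reportable unit count is 97, not below 83.
No exception is made out. Felix falls within the general rule.

Yes — Felix must obtain a building permit.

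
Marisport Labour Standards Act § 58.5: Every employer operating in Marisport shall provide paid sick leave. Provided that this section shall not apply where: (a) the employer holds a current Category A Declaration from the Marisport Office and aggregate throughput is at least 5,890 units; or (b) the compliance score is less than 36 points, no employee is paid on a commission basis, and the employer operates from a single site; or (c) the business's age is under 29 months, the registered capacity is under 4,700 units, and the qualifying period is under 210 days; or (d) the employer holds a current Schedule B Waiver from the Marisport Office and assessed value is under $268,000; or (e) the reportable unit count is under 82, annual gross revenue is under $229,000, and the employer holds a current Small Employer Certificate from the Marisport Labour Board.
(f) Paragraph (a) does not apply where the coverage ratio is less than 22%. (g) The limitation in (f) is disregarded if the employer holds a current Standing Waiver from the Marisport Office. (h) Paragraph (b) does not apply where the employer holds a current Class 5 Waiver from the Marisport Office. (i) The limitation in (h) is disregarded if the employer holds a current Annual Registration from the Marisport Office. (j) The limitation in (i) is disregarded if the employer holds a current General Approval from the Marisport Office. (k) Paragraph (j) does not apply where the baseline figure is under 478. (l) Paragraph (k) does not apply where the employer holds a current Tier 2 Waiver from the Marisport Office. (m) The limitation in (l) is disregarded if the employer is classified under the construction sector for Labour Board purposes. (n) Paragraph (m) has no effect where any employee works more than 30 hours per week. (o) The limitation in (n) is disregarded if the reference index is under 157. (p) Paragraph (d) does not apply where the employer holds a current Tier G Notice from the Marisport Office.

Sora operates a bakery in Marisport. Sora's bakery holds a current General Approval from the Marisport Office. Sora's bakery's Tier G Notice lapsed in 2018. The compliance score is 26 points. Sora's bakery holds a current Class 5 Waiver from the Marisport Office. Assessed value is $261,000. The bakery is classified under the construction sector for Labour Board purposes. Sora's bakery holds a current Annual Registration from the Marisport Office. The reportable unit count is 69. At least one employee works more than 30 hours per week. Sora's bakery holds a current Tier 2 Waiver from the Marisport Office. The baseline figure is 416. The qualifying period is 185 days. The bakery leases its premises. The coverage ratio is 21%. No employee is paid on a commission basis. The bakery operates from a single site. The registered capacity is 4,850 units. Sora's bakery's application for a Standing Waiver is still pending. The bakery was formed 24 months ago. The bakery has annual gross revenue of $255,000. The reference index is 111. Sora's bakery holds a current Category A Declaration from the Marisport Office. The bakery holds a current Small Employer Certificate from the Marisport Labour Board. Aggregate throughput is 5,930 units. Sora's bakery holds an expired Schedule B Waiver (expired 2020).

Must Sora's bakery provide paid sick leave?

All of (a)'s requirements are met (a current Category A Declaration is held; aggregate throughput is 5,930 units, meeting the 5,890 units threshold). But: (f) operates against (a): the coverage ratio is 21%, less than the 22% limit. (g) is not engaged (the Standing Waiver is not current), so (f) stands. So (a) is unavailable.
Exception (b): the compliance score is 26 points, less than the 36 points limit; no employee is paid on commission; the employer operates from a single site — every condition holds. Considering the limiting provisions: (h) would limit (b) — a current Class 5 Waiver is held — but (i) sets (h) aside: (i) operates — a current Annual Registration is held. (j) is triggered (a current General Approval is held), but yields to (k): (k) operates against (j): the baseline figure is 416, under the 478 limit. (l) would limit (k) — a current Tier 2 Waiver is held — but (m) sets (l) aside: (m) operates against (l): the bakery is classified under the construction sector. (n) is triggered (at least one employee exceeds 30 hours/week), but is itself disapplied by (o): (o) operates against (n): the reference index is 111, under the 157 limit. Exception (b) stands.
Exception (c) requires that the registered capacity is under 4,700 units; but the registered capacity is 4,850 units, not under 4,700 units, so (c) is unavailable.
Exception (d) fails — no current Schedule B Waiver is held.
Exception (e) fails — annual gross revenue is $255,000, not under $229,000.

No — exception (b) applies; Sora's bakery is not required to provide paid sick leave.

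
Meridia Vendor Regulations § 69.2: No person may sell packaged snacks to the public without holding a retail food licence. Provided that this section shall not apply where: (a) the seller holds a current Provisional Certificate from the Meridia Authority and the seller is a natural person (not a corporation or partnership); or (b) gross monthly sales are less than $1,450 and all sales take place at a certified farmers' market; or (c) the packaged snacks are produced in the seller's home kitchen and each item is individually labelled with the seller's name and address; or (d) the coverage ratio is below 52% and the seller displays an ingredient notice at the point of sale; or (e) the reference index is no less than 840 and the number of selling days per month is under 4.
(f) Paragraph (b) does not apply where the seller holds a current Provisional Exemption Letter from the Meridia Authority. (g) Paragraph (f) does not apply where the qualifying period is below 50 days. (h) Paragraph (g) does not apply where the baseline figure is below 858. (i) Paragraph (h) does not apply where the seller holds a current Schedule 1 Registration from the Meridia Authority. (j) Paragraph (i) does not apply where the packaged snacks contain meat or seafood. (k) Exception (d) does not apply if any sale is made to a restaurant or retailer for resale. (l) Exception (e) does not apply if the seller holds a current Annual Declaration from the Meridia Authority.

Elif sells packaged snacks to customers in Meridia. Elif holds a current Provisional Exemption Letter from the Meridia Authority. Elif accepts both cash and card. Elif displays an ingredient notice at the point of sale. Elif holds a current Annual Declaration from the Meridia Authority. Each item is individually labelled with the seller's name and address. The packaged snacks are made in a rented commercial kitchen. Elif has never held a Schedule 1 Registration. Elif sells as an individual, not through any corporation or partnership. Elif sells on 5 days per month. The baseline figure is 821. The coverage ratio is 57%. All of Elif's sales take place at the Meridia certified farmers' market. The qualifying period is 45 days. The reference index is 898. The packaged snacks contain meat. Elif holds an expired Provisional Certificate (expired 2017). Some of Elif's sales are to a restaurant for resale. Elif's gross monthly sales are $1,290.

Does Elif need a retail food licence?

Yes — Elif must hold a retail food licence.

Exception (a) does not apply: the Provisional Certificate is not current.
Exception (b): gross monthly sales are $1,290, less than the $1,450 limit; all sales are at a certified farmers' market — every condition holds. But applying paragraphs (f)–(j): (f) is triggered — a current Provisional Exemption Letter is held. (g) applies (the qualifying period is 45 days, below the 50 days limit), but yields to (h): (h) operates against (g): the baseline figure is 821, below the 858 limit. (i) is inapplicable (no current Schedule 1 Registration is held), so (h) stands. So (b) is unavailable.
Exception (c) does not apply: the packaged snacks are made in a commercial kitchen, not a home kitchen.
Exception (d) fails — the coverage ratio is 57%, not below 52%.
Exception (e) requires that the number of selling days per month is under 4; but the number of selling days per month is 5, not under 4, so (e) is unavailable.
None of the exceptions is available; § 69.2 applies in full.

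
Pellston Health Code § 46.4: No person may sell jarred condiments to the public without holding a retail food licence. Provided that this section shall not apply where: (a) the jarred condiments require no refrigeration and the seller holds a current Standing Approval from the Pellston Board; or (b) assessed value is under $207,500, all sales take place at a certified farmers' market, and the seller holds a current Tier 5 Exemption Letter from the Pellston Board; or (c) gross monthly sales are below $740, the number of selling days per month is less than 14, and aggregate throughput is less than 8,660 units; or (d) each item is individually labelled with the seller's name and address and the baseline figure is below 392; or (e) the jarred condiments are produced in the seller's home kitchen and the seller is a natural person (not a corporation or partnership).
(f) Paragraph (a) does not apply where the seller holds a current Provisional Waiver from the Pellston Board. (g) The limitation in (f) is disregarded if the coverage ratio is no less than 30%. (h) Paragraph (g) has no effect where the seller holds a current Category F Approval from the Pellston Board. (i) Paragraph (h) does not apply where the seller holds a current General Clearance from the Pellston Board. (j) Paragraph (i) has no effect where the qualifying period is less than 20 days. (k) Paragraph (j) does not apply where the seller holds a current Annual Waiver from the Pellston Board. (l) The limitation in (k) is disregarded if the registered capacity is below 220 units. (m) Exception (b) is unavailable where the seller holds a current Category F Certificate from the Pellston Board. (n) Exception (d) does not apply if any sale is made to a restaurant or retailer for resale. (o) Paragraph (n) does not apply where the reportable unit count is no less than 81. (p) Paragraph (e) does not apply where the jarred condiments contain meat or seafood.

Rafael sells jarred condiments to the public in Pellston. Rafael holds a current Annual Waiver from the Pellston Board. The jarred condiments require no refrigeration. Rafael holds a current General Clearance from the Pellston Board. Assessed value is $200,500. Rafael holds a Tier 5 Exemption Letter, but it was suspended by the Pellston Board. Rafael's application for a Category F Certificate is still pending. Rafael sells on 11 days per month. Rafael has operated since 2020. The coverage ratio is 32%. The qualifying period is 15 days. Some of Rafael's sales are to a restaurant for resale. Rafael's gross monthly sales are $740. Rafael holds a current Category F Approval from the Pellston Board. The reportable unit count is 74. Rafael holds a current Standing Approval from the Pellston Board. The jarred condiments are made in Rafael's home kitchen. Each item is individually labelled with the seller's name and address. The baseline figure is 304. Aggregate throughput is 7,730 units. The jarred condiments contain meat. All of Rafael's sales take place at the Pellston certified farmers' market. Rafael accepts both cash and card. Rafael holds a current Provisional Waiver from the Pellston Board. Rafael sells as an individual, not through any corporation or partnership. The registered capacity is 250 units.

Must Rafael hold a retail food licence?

Exception (a) is satisfied on its face — the jarred condiments are shelf-stable; a current Standing Approval is held. Under paragraphs (f)–(l): (f) operates (a current Provisional Waiver is held), but is displaced by (g): (g) operates against (f): the coverage ratio is 32%, meeting the 30% threshold. (h) applies (a current Category F Approval is held), but is displaced by (i): (i) operates against (h): a current General Clearance is held. (j) is engaged (the qualifying period is 15 days, less than the 20 days limit), but is overridden by (k): (k) applies — a current Annual Waiver is held. (l), which would lift (k), is inapplicable — the registered capacity is 250 units, not below 220 units. So (a) applies.
Exception (b) requires that the seller holds a current Tier 5 Exemption Letter from the Pellston Board; but there is no Tier 5 Exemption Letter in force, so (b) is unavailable.
Exception (c) requires that gross monthly sales are below $740; but gross monthly sales are $740, not below $740, so (c) is unavailable.
Exception (d) is satisfied on its face — items are individually labelled; the baseline figure is 304, below the 392 limit. However, paragraphs (n)–(o) must be considered: (n) operates against (d): some sales are to a restaurant for resale. (o) is inapplicable (the reportable unit count is 74, short of 81), so (n) stands. So (d) is unavailable.
Exception (e) is satisfied on its face — the jarred condiments are home-kitchen produced; the seller is a natural person. Turning to paragraph (p): (p) is triggered — the jarred condiments contain meat. Exception (e) does not apply.

No — exception (a) applies; Rafael is not required to hold a retail food licence.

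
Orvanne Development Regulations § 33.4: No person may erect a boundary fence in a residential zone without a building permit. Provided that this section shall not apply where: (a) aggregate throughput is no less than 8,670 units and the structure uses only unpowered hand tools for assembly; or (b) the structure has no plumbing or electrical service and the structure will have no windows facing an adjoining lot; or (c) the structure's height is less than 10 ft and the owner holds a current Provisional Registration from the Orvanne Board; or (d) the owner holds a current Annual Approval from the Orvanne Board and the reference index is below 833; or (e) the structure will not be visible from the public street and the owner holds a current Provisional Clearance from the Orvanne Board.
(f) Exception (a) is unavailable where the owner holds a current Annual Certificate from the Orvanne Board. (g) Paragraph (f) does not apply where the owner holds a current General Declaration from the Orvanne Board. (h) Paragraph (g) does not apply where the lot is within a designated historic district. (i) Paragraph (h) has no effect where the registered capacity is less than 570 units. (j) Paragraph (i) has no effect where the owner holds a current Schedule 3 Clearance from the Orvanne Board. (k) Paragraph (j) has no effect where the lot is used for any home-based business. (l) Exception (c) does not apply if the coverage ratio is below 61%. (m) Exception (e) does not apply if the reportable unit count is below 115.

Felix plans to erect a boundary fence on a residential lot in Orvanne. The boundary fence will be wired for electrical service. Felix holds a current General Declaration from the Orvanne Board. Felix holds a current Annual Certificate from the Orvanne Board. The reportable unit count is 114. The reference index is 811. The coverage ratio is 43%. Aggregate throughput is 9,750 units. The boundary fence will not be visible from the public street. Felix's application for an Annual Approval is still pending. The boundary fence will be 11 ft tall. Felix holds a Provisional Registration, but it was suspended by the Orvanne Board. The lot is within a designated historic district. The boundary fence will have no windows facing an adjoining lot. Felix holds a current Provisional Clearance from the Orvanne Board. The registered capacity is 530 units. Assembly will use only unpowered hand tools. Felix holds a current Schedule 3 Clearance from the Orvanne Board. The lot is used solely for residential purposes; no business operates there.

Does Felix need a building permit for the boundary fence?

All of (a)'s requirements are met (aggregate throughput is 9,750 units, meeting the 8,670 units threshold; assembly uses only hand tools). Turning to paragraphs (f)–(k): (f) operates against (a): a current Annual Certificate is held. (g) applies (a current General Declaration is held), but is set aside by (h): (h) operates against (g): the lot is in a historic district. (i) is triggered (the registered capacity is 530 units, less than the 570 units limit), but is overridden by (j): (j) operates against (i): a current Schedule 3 Clearance is held. (k), which would lift (j), is not engaged — the lot is solely residential. Exception (a) does not apply.
Exception (b) requires that the structure has no plumbing or electrical service; but electrical service is planned, so (b) is unavailable.
Exception (c) requires that the structure's height is less than 10 ft; but the structure's height is 11 ft, not less than 10 ft, so (c) is unavailable.
Exception (d) fails — there is no Annual Approval in force.
Exception (e) is satisfied on its face — the structure will not be visible from the street; a current Provisional Clearance is held. But: (m) operates against (e): the reportable unit count is 114, below the 115 limit. So (e) is unavailable.
None of the exceptions is available; § 33.4 applies in full.

Yes — Felix must obtain a building permit.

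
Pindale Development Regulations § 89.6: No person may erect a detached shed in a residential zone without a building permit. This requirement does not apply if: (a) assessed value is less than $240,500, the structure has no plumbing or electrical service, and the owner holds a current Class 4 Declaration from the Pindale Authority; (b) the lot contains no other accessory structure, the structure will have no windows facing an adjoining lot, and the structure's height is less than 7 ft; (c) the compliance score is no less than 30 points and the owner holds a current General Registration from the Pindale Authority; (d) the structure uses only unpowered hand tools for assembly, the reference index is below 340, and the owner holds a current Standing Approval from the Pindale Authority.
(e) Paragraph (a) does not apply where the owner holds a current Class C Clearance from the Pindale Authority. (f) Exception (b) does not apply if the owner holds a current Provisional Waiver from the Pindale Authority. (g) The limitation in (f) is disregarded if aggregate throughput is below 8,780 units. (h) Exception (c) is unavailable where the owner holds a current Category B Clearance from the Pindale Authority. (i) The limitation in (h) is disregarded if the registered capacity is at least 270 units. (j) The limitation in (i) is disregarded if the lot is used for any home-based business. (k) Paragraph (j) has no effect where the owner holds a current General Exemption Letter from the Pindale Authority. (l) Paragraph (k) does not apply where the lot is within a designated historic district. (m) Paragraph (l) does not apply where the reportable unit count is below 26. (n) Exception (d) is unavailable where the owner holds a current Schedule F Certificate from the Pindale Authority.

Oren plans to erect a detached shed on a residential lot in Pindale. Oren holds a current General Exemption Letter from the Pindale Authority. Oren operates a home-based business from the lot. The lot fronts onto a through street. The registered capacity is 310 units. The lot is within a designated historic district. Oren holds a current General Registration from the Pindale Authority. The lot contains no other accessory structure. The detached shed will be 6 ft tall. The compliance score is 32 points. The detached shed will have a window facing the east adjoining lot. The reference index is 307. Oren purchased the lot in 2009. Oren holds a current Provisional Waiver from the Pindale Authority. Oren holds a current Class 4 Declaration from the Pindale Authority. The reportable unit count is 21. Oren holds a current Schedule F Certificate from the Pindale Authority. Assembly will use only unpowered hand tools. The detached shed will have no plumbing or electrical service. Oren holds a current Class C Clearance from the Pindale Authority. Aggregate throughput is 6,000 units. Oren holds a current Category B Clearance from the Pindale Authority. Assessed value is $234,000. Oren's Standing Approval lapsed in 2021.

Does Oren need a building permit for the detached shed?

No — exception (c) applies; Oren does not need a building permit.

Exception (a) is satisfied on its face — assessed value is $234,000, less than the $240,500 limit; there is no plumbing or electrical service; a current Class 4 Declaration is held. But applying paragraph (e): (e) applies — a current Class C Clearance is held. So (a) is unavailable.
Exception (b) requires that the structure will have no windows facing an adjoining lot; but a window faces an adjoining lot, so (b) is unavailable.
Exception (c)'s conditions are all satisfied: the compliance score is 32 points, meeting the 30 points threshold; a current General Registration is held. Considering the limiting provisions: (h) is triggered (a current Category B Clearance is held), but is displaced by (i): (i) operates against (h): the registered capacity is 310 units, meeting the 270 units threshold. (j) would limit (i) — a home-based business operates on the lot — but (k) sets (j) aside: (k) operates against (j): a current General Exemption Letter is held. (l) would limit (k) — the lot is in a historic district — but (m) sets (l) aside: (m) operates against (l): the reportable unit count is 21, below the 26 limit. Exception (c) stands.
Exception (d) does not apply: there is no Standing Approval in force.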